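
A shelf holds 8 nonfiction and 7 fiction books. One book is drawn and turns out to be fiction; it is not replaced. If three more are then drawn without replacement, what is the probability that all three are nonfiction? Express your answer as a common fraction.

2/13

After the first draw, 8 of the remaining 14 books are nonfiction.
P = 8/14 × 7/13 × 6/12 = 336/2184 = 2/13.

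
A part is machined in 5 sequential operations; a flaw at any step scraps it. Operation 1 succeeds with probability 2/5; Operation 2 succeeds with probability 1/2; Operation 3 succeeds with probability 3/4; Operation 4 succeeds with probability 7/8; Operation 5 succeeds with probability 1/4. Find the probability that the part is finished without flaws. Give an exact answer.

Multiplying along the chain,
P = 2/5 × 1/2 × 3/4 × 7/8 × 1/4 = 42/1280 = 21/640.

21/640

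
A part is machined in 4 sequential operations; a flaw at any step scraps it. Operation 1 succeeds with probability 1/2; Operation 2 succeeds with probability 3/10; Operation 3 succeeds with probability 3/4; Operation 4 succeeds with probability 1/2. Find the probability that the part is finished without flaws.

Each stage is reached only if all earlier stages succeed, so
P = 1/2 × 3/10 × 3/4 × 1/2 = 9/160.

9/160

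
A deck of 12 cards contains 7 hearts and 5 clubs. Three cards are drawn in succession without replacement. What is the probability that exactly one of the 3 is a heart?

7/22

One ordering (a heart drawn first) has probability 7/12 × 5/11 × 4/10 = 140/1320 = 7/66.
There are C(3,1) = 3 such orderings, each equally likely, so P = 3 × 7/66 = 7/22.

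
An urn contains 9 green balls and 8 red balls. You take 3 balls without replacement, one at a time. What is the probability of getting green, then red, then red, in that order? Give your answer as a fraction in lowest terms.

21/170

Each draw changes the counts, so multiply the conditional probabilities along the sequence:
P = 9/17 × 8/16 × 7/15 = 504/4080 = 21/170.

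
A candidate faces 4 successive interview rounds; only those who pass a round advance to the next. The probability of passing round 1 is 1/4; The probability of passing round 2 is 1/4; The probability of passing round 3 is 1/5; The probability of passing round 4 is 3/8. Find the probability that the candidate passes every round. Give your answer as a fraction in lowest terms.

Multiplying along the chain,
P = 1/4 × 1/4 × 1/5 × 3/8 = 3/640.

3/640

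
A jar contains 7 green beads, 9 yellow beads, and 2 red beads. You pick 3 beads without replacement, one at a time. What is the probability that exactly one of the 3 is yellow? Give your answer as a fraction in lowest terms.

27/68

One ordering (yellow drawn first) has probability 9/18 × 9/17 × 8/16 = 648/4896 = 9/68.
There are C(3,1) = 3 such orderings, each equally likely, so P = 3 × 9/68 = 27/68.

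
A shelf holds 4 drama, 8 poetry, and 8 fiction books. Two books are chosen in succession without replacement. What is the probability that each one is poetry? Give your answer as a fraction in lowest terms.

14/95

P(all poetry) = 8/20 × 7/19 = 56/380 = 14/95.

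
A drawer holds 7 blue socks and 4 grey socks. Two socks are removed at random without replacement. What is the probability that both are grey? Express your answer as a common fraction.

P(all grey) = 4/11 × 3/10 = 12/110 = 6/55.

6/55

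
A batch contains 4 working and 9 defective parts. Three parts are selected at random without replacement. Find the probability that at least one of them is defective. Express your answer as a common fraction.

P(no defective) = 4/13 × 3/12 × 2/11 = 24/1716 = 2/143.
P(at least one) = 1 − 2/143 = 141/143.

141/143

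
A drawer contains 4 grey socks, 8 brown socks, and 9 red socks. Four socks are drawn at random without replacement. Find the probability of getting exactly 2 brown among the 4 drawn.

104/285

One ordering (brown drawn first) has probability 8/21 × 7/20 × 13/19 × 12/18 = 8736/143640 = 52/855.
There are C(4,2) = 6 such orderings, each equally likely, so P = 6 × 52/855 = 104/285.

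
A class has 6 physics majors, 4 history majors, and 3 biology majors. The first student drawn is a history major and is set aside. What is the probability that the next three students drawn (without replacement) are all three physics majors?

With the first student removed, 6 physics majors remain out of 12.
P = 6/12 × 5/11 × 4/10 = 120/1320 = 1/11.

1/11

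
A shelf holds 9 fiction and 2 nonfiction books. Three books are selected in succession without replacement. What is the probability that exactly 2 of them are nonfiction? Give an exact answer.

3/55

One ordering (nonfiction drawn first) has probability 2/11 × 1/10 × 9/9 = 18/990 = 1/55.
There are C(3,2) = 3 such orderings, each equally likely, so P = 3 × 1/55 = 3/55.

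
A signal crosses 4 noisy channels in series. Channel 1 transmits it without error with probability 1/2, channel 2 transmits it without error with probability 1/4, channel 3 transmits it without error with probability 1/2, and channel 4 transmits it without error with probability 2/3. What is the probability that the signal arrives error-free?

Each stage is reached only if all earlier stages succeed, so
P = 1/2 × 1/4 × 1/2 × 2/3 = 2/48 = 1/24.

1/24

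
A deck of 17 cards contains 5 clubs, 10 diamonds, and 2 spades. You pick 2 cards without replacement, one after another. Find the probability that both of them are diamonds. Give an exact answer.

45/136

P = 10/17 × 9/16 = 90/272 = 45/136.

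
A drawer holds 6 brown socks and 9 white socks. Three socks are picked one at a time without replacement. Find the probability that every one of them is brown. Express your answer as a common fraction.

P(every draw is brown) = 6/15 × 5/14 × 4/13 = 120/2730 = 4/91.

4/91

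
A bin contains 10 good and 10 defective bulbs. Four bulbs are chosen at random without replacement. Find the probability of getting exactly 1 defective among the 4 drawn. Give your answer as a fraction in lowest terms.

80/323

One ordering (defective drawn first) has probability 10/20 × 10/19 × 9/18 × 8/17 = 7200/116280 = 20/323.
There are C(4,1) = 4 such orderings, each equally likely, so P = 4 × 20/323 = 80/323.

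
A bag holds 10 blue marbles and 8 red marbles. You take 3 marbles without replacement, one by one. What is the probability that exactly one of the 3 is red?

One ordering (red drawn first) has probability 8/18 × 10/17 × 9/16 = 720/4896 = 5/34.
There are C(3,1) = 3 such orderings, each equally likely, so P = 3 × 5/34 = 15/34.

15/34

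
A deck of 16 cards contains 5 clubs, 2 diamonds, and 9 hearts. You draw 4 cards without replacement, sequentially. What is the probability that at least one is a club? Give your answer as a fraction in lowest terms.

P(no clubs) = 11/16 × 10/15 × 9/14 × 8/13 = 7920/43680 = 33/182.
P(at least one) = 1 − 33/182 = 149/182.

149/182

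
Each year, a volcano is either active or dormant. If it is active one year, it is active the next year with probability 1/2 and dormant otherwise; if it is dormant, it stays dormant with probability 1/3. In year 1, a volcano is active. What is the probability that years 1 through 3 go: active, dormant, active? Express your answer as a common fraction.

Year 1 is given. For each transition, use the conditional probability from the current state:
P(dormant | active) = 1/2; P(active | dormant) = 2/3.
P = 1/2 × 2/3 = 2/6 = 1/3.

1/3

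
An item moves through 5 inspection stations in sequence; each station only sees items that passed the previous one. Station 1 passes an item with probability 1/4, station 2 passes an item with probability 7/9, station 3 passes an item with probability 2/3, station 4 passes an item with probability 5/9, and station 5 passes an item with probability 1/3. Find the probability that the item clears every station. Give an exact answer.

The events are sequential, so multiply the conditional probabilities:
P = 1/4 × 7/9 × 2/3 × 5/9 × 1/3 = 70/2916 = 35/1458.

35/1458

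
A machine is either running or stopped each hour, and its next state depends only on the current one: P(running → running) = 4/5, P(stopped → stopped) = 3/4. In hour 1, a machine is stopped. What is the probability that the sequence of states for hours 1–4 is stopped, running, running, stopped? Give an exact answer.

1/25

Hour 1 is given. For each transition, use the conditional probability from the current state:
P(running | stopped) = 1/4; P(running | running) = 4/5; P(stopped | running) = 1/5.
P = 1/4 × 4/5 × 1/5 = 4/100 = 1/25.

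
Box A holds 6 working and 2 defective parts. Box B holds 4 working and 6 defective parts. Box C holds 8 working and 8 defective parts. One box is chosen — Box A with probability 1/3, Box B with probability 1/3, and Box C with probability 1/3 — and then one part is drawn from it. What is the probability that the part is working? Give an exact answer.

From Box A: P(working) = 6/8.
From Box B: P(working) = 4/10.
From Box C: P(working) = 8/16.
Total probability = (1/3)(6/8) + (1/3)(4/10) + (1/3)(8/16) = 11/20.

11/20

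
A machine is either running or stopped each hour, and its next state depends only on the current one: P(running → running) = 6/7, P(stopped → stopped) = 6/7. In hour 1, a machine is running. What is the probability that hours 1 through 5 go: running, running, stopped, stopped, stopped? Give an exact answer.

216/2401

Hour 1 is given. For each transition, use the conditional probability from the current state:
P(running | running) = 6/7; P(stopped | running) = 1/7; P(stopped | stopped) = 6/7; P(stopped | stopped) = 6/7.
P = 6/7 × 1/7 × 6/7 × 6/7 = 216/2401.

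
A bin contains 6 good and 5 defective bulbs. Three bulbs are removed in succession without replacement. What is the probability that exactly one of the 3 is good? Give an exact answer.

One ordering (good drawn first) has probability 6/11 × 5/10 × 4/9 = 120/990 = 4/33.
There are C(3,1) = 3 such orderings, each equally likely, so P = 3 × 4/33 = 4/11.

4/11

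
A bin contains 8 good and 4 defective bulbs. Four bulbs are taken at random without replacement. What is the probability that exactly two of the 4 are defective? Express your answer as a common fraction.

One ordering (defective drawn first) has probability 4/12 × 3/11 × 8/10 × 7/9 = 672/11880 = 28/495.
There are C(4,2) = 6 such orderings, each equally likely, so P = 6 × 28/495 = 56/165.

56/165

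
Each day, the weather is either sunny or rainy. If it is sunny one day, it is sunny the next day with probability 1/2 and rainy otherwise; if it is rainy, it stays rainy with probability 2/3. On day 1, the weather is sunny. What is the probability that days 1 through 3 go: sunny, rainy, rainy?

Day 1 is given. For each transition, use the conditional probability from the current state:
P(rainy | sunny) = 1/2; P(rainy | rainy) = 2/3.
P = 1/2 × 2/3 = 2/6 = 1/3.

1/3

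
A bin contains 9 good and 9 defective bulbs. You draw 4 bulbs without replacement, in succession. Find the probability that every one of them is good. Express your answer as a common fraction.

7/170

P(all good) = 9/18 × 8/17 × 7/16 × 6/15 = 3024/73440 = 7/170.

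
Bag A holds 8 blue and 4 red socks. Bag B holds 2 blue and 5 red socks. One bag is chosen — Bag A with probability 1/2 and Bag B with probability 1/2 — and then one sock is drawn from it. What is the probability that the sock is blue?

From Bag A: P(blue) = 8/12.
From Bag B: P(blue) = 2/7.
Total probability = (1/2)(8/12) + (1/2)(2/7) = 10/21.

10/21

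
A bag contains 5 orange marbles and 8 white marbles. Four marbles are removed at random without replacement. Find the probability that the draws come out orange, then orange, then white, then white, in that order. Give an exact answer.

Multiply the probability of each draw given the previous ones:
P = 5/13 × 4/12 × 8/11 × 7/10 = 1120/17160 = 28/429.

28/429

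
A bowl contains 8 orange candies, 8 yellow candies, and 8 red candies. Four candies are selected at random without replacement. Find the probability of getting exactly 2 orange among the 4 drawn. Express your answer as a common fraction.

80/253

One ordering (orange drawn first) has probability 8/24 × 7/23 × 16/22 × 15/21 = 13440/255024 = 40/759.
There are C(4,2) = 6 such orderings, each equally likely, so P = 6 × 40/759 = 80/253.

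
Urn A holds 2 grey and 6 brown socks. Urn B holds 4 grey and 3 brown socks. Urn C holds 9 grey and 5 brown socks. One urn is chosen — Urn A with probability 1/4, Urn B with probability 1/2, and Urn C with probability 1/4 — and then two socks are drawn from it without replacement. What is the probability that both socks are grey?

365/1456

From Urn A: P(both grey) = (2/8)(1/7) = 1/28.
From Urn B: P(both grey) = (4/7)(3/6) = 2/7.
From Urn C: P(both grey) = (9/14)(8/13) = 36/91.
Total probability = (1/4)(1/28) + (1/2)(2/7) + (1/4)(36/91) = 365/1456.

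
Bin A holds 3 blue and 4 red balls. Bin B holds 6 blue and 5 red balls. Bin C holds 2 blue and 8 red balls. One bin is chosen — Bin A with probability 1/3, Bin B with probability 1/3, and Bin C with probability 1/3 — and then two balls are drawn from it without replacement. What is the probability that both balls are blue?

1517/10395

From Bin A: P(both blue) = (3/7)(2/6) = 1/7.
From Bin B: P(both blue) = (6/11)(5/10) = 3/11.
From Bin C: P(both blue) = (2/10)(1/9) = 1/45.
Total probability = (1/3)(1/7) + (1/3)(3/11) + (1/3)(1/45) = 1517/10395.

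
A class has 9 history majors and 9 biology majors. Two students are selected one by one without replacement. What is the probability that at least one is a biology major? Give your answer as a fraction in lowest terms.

P(no biology majors) = 9/18 × 8/17 = 72/306 = 4/17.
P(at least one) = 1 − 4/17 = 13/17.

13/17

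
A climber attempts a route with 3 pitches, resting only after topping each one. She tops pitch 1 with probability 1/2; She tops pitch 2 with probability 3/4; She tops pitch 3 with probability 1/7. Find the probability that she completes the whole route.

3/56

Multiplying along the chain,
P = 1/2 × 3/4 × 1/7 = 3/56.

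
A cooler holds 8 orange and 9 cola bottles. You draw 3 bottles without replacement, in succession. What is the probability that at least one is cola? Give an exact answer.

P(no cola) = 8/17 × 7/16 × 6/15 = 336/4080 = 7/85.
P(at least one) = 1 − 7/85 = 78/85.

78/85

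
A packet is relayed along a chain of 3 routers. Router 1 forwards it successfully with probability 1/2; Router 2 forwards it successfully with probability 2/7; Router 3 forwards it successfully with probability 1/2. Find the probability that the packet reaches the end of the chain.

1/14

Multiplying along the chain,
P = 1/2 × 2/7 × 1/2 = 2/28 = 1/14.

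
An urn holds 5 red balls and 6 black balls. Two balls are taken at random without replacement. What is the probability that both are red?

P(all red) = 5/11 × 4/10 = 20/110 = 2/11.

2/11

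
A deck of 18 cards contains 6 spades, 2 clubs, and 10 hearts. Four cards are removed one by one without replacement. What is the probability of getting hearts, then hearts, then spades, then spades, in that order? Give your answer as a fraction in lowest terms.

5/136

Chain rule:
P = 10/18 × 9/17 × 6/16 × 5/15 = 2700/73440 = 5/136.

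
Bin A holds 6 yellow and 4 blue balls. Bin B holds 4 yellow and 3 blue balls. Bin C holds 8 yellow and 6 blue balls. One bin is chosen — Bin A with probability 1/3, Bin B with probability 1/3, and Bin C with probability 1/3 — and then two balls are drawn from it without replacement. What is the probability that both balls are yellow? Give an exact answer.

From Bin A: P(both yellow) = (6/10)(5/9) = 1/3.
From Bin B: P(both yellow) = (4/7)(3/6) = 2/7.
From Bin C: P(both yellow) = (8/14)(7/13) = 4/13.
Total probability = (1/3)(1/3) + (1/3)(2/7) + (1/3)(4/13) = 253/819.

253/819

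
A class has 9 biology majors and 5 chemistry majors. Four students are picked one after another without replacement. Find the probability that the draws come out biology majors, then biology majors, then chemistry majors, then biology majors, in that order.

15/143

Each draw changes the counts, so multiply the conditional probabilities along the sequence:
P = 9/14 × 8/13 × 5/12 × 7/11 = 2520/24024 = 15/143.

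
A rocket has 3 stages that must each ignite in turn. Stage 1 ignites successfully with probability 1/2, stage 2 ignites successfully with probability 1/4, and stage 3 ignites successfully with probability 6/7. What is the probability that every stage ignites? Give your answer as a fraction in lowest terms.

Each stage is reached only if all earlier stages succeed, so
P = 1/2 × 1/4 × 6/7 = 6/56 = 3/28.

3/28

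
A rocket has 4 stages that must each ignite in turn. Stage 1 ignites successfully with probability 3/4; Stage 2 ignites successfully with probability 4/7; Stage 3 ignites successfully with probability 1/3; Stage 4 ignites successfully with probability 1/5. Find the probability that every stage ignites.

Multiplying along the chain,
P = 3/4 × 4/7 × 1/3 × 1/5 = 12/420 = 1/35.

1/35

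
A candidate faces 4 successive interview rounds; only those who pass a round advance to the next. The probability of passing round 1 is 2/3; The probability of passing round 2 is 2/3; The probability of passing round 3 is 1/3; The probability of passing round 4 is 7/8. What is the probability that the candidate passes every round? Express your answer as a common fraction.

7/54

Multiplying along the chain,
P = 2/3 × 2/3 × 1/3 × 7/8 = 28/216 = 7/54.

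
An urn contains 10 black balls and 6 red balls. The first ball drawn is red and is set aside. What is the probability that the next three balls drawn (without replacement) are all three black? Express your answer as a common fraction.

After the first draw, 10 of the remaining 15 balls are black.
P = 10/15 × 9/14 × 8/13 = 720/2730 = 24/91.

24/91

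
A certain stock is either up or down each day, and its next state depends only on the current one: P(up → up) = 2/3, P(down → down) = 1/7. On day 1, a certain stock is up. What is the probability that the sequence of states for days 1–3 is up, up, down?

Day 1 is given. For each transition, use the conditional probability from the current state:
P(up | up) = 2/3; P(down | up) = 1/3.
P = 2/3 × 1/3 = 2/9.

2/9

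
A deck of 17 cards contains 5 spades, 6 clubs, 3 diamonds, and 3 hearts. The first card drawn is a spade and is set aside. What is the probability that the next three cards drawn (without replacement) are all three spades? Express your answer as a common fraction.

1/140

After the first draw, 4 of the remaining 16 cards are spades.
P = 4/16 × 3/15 × 2/14 = 24/3360 = 1/140.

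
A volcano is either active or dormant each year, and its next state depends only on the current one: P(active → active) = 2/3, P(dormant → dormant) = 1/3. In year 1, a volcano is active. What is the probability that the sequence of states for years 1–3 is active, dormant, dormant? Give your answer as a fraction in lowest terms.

Year 1 is given. For each transition, use the conditional probability from the current state:
P(dormant | active) = 1/3; P(dormant | dormant) = 1/3.
P = 1/3 × 1/3 = 1/9.

1/9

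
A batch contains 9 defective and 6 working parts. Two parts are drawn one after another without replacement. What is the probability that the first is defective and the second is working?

9/35

Chain rule:
P = 9/15 × 6/14 = 54/210 = 9/35.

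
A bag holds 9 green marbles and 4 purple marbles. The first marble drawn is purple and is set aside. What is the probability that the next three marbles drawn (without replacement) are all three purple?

With the first marble removed, 3 purple remain out of 12.
P = 3/12 × 2/11 × 1/10 = 6/1320 = 1/220.

1/220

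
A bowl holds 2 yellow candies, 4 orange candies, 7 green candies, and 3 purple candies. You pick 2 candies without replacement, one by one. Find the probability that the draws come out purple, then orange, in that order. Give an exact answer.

Chain rule:
P = 3/16 × 4/15 = 12/240 = 1/20.

1/20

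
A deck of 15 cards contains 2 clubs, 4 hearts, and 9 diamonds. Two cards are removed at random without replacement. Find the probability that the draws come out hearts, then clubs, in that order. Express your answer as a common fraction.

Chain rule:
P = 4/15 × 2/14 = 8/210 = 4/105.

4/105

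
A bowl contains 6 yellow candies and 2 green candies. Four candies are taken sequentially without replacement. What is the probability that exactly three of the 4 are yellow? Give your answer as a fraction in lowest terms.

One ordering (yellow drawn first) has probability 6/8 × 5/7 × 4/6 × 2/5 = 240/1680 = 1/7.
There are C(4,3) = 4 such orderings, each equally likely, so P = 4 × 1/7 = 4/7.

4/7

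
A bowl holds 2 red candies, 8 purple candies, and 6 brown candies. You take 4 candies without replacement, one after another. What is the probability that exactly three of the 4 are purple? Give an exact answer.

16/65

One ordering (purple drawn first) has probability 8/16 × 7/15 × 6/14 × 8/13 = 2688/43680 = 4/65.
There are C(4,3) = 4 such orderings, each equally likely, so P = 4 × 4/65 = 16/65.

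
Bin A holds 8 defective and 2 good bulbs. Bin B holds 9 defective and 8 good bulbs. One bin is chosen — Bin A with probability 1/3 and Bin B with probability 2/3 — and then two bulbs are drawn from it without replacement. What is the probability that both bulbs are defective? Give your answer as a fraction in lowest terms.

From Bin A: P(both defective) = (8/10)(7/9) = 28/45.
From Bin B: P(both defective) = (9/17)(8/16) = 9/34.
Total probability = (1/3)(28/45) + (2/3)(9/34) = 881/2295.

881/2295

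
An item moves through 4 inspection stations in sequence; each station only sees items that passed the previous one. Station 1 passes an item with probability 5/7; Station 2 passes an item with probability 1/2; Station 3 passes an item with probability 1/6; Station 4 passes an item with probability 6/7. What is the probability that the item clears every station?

5/98

Multiplying along the chain,
P = 5/7 × 1/2 × 1/6 × 6/7 = 30/588 = 5/98.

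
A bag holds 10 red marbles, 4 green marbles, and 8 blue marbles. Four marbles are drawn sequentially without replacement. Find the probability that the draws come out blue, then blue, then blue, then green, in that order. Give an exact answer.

8/1045

Each draw changes the counts, so multiply the conditional probabilities along the sequence:
P = 8/22 × 7/21 × 6/20 × 4/19 = 1344/175560 = 8/1045.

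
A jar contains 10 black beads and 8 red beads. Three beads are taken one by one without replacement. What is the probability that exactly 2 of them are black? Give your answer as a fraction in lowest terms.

One ordering (black drawn first) has probability 10/18 × 9/17 × 8/16 = 720/4896 = 5/34.
There are C(3,2) = 3 such orderings, each equally likely, so P = 3 × 5/34 = 15/34.

15/34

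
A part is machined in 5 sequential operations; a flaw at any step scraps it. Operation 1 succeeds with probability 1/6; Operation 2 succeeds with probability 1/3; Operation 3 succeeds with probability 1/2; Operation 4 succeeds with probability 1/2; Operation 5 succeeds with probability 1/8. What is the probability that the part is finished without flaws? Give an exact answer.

1/576

Multiplying along the chain,
P = 1/6 × 1/3 × 1/2 × 1/2 × 1/8 = 1/576.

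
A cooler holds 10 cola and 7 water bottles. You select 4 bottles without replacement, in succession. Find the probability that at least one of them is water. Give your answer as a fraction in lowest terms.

31/34

P(no water) = 10/17 × 9/16 × 8/15 × 7/14 = 5040/57120 = 3/34.
P(at least one) = 1 − 3/34 = 31/34.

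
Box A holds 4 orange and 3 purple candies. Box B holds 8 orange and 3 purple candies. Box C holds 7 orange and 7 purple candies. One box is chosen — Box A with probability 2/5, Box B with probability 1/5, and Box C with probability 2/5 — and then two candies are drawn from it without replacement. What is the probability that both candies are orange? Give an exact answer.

From Box A: P(both orange) = (4/7)(3/6) = 2/7.
From Box B: P(both orange) = (8/11)(7/10) = 28/55.
From Box C: P(both orange) = (7/14)(6/13) = 3/13.
Total probability = (2/5)(2/7) + (1/5)(28/55) + (2/5)(3/13) = 7718/25025.

7718/25025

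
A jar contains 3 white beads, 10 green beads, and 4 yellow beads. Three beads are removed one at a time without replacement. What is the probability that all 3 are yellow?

1/170

P(every draw is yellow) = 4/17 × 3/16 × 2/15 = 24/4080 = 1/170.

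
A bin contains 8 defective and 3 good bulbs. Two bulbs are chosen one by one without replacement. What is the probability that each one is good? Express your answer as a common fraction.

P(all good) = 3/11 × 2/10 = 6/110 = 3/55.

3/55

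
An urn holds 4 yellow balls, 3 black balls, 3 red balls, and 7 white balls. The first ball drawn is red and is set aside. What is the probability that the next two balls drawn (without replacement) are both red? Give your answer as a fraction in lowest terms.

After the first draw, 2 of the remaining 16 balls are red.
P = 2/16 × 1/15 = 2/240 = 1/120.

1/120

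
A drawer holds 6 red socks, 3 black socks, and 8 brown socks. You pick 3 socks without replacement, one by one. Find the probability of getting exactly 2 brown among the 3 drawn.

63/170

One ordering (brown drawn first) has probability 8/17 × 7/16 × 9/15 = 504/4080 = 21/170.
There are C(3,2) = 3 such orderings, each equally likely, so P = 3 × 21/170 = 63/170.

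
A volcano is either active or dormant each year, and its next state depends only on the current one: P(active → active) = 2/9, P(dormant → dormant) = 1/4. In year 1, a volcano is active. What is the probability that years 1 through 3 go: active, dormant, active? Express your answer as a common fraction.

Year 1 is given. For each transition, use the conditional probability from the current state:
P(dormant | active) = 7/9; P(active | dormant) = 3/4.
P = 7/9 × 3/4 = 21/36 = 7/12.

7/12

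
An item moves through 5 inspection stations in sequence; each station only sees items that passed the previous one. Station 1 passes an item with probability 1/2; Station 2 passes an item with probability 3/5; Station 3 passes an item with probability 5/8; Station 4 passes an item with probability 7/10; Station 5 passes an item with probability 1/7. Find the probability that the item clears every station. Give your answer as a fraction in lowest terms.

Multiplying along the chain,
P = 1/2 × 3/5 × 5/8 × 7/10 × 1/7 = 105/5600 = 3/160.

3/160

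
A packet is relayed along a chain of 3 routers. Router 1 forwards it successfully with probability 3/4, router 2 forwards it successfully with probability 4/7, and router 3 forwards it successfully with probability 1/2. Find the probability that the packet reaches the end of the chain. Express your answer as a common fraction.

3/14

The events are sequential, so multiply the conditional probabilities:
P = 3/4 × 4/7 × 1/2 = 12/56 = 3/14.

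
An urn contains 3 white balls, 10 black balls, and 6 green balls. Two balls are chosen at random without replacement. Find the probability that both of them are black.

P = 10/19 × 9/18 = 90/342 = 5/19.

5/19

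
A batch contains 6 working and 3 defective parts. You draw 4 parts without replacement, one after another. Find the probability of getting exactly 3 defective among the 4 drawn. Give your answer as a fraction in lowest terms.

One ordering (defective drawn first) has probability 3/9 × 2/8 × 1/7 × 6/6 = 36/3024 = 1/84.
There are C(4,3) = 4 such orderings, each equally likely, so P = 4 × 1/84 = 1/21.

1/21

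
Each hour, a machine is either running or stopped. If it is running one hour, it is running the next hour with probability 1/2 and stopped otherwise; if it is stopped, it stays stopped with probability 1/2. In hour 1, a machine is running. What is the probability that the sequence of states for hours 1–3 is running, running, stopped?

1/4

Hour 1 is given. For each transition, use the conditional probability from the current state:
P(running | running) = 1/2; P(stopped | running) = 1/2.
P = 1/2 × 1/2 = 1/4.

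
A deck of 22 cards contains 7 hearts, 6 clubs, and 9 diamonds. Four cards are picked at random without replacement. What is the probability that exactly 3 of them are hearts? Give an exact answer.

15/209

One ordering (hearts drawn first) has probability 7/22 × 6/21 × 5/20 × 15/19 = 3150/175560 = 15/836.
There are C(4,3) = 4 such orderings, each equally likely, so P = 4 × 15/836 = 15/209.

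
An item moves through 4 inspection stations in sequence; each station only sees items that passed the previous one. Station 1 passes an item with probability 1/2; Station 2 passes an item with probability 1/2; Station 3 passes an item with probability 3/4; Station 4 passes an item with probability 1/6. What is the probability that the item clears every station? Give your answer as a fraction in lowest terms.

Each stage is reached only if all earlier stages succeed, so
P = 1/2 × 1/2 × 3/4 × 1/6 = 3/96 = 1/32.

1/32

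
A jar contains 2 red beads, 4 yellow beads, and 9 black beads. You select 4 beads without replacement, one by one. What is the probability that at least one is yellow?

P(no yellow) = 11/15 × 10/14 × 9/13 × 8/12 = 7920/32760 = 22/91.
P(at least one) = 1 − 22/91 = 69/91.

69/91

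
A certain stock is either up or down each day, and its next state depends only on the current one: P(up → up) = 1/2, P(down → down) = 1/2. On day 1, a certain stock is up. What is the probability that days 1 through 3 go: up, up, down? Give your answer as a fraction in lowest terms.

1/4

Day 1 is given. For each transition, use the conditional probability from the current state:
P(up | up) = 1/2; P(down | up) = 1/2.
P = 1/2 × 1/2 = 1/4.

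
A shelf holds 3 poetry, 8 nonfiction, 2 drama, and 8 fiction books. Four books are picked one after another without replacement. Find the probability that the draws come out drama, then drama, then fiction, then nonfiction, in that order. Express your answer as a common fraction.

16/17955

Multiply the probability of each draw given the previous ones:
P = 2/21 × 1/20 × 8/19 × 8/18 = 128/143640 = 16/17955.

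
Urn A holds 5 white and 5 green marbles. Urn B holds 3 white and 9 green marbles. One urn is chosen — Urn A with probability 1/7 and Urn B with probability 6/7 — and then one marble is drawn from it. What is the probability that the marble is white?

2/7

From Urn A: P(white) = 5/10.
From Urn B: P(white) = 3/12.
Total probability = (1/7)(5/10) + (6/7)(3/12) = 2/7.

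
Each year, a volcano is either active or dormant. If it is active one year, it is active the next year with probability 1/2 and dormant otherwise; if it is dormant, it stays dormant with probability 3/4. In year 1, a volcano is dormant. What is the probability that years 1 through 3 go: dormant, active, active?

Year 1 is given. For each transition, use the conditional probability from the current state:
P(active | dormant) = 1/4; P(active | active) = 1/2.
P = 1/4 × 1/2 = 1/8.

1/8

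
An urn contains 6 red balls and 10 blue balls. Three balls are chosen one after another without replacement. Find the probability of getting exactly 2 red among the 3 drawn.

One ordering (red drawn first) has probability 6/16 × 5/15 × 10/14 = 300/3360 = 5/56.
There are C(3,2) = 3 such orderings, each equally likely, so P = 3 × 5/56 = 15/56.

15/56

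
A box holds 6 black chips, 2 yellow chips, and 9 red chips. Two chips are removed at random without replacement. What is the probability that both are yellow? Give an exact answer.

1/136

P = 2/17 × 1/16 = 2/272 = 1/136.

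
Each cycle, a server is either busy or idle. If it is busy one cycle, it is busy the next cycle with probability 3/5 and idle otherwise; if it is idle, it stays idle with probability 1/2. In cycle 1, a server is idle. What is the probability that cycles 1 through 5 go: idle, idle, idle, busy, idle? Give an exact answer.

Cycle 1 is given. For each transition, use the conditional probability from the current state:
P(idle | idle) = 1/2; P(idle | idle) = 1/2; P(busy | idle) = 1/2; P(idle | busy) = 2/5.
P = 1/2 × 1/2 × 1/2 × 2/5 = 2/40 = 1/20.

1/20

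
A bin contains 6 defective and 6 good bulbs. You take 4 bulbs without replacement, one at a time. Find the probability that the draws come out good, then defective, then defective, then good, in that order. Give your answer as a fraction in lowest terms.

Each draw changes the counts, so multiply the conditional probabilities along the sequence:
P = 6/12 × 6/11 × 5/10 × 5/9 = 900/11880 = 5/66.

5/66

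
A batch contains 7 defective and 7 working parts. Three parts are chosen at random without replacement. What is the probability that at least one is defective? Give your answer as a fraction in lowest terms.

P(no defective) = 7/14 × 6/13 × 5/12 = 210/2184 = 5/52.
P(at least one) = 1 − 5/52 = 47/52.

47/52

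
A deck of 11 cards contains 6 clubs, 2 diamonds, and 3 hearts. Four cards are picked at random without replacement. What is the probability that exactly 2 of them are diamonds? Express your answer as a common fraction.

6/55

One ordering (diamonds drawn first) has probability 2/11 × 1/10 × 9/9 × 8/8 = 144/7920 = 1/55.
There are C(4,2) = 6 such orderings, each equally likely, so P = 6 × 1/55 = 6/55.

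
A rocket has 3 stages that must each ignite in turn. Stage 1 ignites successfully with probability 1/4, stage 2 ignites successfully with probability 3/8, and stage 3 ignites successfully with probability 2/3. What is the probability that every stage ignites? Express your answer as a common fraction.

Each stage is reached only if all earlier stages succeed, so
P = 1/4 × 3/8 × 2/3 = 6/96 = 1/16.

1/16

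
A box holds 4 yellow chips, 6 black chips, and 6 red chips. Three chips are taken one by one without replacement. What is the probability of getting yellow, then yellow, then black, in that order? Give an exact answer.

3/140

Multiply the probability of each draw given the previous ones:
P = 4/16 × 3/15 × 6/14 = 72/3360 = 3/140.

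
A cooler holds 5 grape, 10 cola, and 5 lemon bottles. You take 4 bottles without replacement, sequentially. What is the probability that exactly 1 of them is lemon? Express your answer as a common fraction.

455/969

One ordering (lemon drawn first) has probability 5/20 × 15/19 × 14/18 × 13/17 = 13650/116280 = 455/3876.
There are C(4,1) = 4 such orderings, each equally likely, so P = 4 × 455/3876 = 455/969.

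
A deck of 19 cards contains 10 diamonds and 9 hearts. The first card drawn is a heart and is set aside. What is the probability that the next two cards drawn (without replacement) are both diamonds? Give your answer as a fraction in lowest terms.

With the first card removed, 10 diamonds remain out of 18.
P = 10/18 × 9/17 = 90/306 = 5/17.

5/17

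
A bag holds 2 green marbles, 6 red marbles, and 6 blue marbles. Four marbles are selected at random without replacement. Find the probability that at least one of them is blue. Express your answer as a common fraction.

P(no blue) = 8/14 × 7/13 × 6/12 × 5/11 = 1680/24024 = 10/143.
P(at least one) = 1 − 10/143 = 133/143.

133/143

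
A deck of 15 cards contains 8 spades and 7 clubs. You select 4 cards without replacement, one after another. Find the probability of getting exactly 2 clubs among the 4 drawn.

One ordering (clubs drawn first) has probability 7/15 × 6/14 × 8/13 × 7/12 = 2352/32760 = 14/195.
There are C(4,2) = 6 such orderings, each equally likely, so P = 6 × 14/195 = 28/65.

28/65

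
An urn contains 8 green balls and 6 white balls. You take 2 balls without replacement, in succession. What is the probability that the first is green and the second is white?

Each draw changes the counts, so multiply the conditional probabilities along the sequence:
P = 8/14 × 6/13 = 48/182 = 24/91.

24/91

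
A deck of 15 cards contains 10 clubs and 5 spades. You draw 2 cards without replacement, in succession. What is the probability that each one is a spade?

P(every draw is a spade) = 5/15 × 4/14 = 20/210 = 2/21.

2/21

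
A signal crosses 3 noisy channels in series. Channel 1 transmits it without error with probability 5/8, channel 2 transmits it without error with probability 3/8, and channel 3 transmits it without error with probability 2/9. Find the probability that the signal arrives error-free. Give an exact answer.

5/96

Multiplying along the chain,
P = 5/8 × 3/8 × 2/9 = 30/576 = 5/96.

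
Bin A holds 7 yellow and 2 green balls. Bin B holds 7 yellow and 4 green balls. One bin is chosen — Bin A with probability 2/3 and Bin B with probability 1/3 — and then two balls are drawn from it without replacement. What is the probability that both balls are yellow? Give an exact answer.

From Bin A: P(both yellow) = (7/9)(6/8) = 7/12.
From Bin B: P(both yellow) = (7/11)(6/10) = 21/55.
Total probability = (2/3)(7/12) + (1/3)(21/55) = 511/990.

511/990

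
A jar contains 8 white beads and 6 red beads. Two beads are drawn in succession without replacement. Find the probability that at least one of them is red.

P(no red) = 8/14 × 7/13 = 56/182 = 4/13.
P(at least one) = 1 − 4/13 = 9/13.

9/13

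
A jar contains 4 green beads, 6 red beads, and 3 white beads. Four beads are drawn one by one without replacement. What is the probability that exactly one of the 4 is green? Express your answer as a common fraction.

One ordering (green drawn first) has probability 4/13 × 9/12 × 8/11 × 7/10 = 2016/17160 = 84/715.
There are C(4,1) = 4 such orderings, each equally likely, so P = 4 × 84/715 = 336/715.

336/715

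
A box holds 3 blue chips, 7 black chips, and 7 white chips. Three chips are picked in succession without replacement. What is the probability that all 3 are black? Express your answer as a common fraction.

P = 7/17 × 6/16 × 5/15 = 210/4080 = 7/136.

7/136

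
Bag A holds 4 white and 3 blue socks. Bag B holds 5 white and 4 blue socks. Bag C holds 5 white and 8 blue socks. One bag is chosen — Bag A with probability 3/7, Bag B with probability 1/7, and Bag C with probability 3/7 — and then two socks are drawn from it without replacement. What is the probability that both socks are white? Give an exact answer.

From Bag A: P(both white) = (4/7)(3/6) = 2/7.
From Bag B: P(both white) = (5/9)(4/8) = 5/18.
From Bag C: P(both white) = (5/13)(4/12) = 5/39.
Total probability = (3/7)(2/7) + (1/7)(5/18) + (3/7)(5/39) = 2489/11466.

2489/11466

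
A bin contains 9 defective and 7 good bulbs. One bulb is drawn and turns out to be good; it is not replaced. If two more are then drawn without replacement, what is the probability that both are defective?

After the first draw, 9 of the remaining 15 bulbs are defective.
P = 9/15 × 8/14 = 72/210 = 12/35.

12/35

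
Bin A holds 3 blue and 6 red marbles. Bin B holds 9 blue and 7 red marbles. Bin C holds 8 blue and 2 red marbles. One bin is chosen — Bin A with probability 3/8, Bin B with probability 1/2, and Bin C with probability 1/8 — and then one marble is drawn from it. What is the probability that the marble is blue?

81/160

From Bin A: P(blue) = 3/9.
From Bin B: P(blue) = 9/16.
From Bin C: P(blue) = 8/10.
Total probability = (3/8)(3/9) + (1/2)(9/16) + (1/8)(8/10) = 81/160.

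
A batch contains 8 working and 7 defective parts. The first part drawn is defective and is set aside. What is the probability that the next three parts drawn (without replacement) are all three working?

2/13

With the first part removed, 8 working remain out of 14.
P = 8/14 × 7/13 × 6/12 = 336/2184 = 2/13.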